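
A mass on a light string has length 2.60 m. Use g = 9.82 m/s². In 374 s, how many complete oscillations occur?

T = 2π√(L/g) = 2π√(2.60/9.82) = 3.233 s.
Number of complete oscillations = ⌊374/3.233⌋ = ⌊115.7⌋ = 115.

115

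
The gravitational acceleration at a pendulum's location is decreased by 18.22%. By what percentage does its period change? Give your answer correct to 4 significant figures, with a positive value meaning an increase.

T ∝ 1/√g, so T'/T = 1/√(0.81780) = 1.1058.
Percentage change in T = (1.1058 − 1) × 100% = 10.58%.

10.58%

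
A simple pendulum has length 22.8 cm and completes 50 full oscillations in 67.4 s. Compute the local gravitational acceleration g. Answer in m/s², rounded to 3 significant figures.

T = 67.4/50 = 1.348 s.
From T = 2π√(L/g), g = 4π²L/T² = 4π² × 0.228/1.348² = 4.95 m/s².

4.95 m/s²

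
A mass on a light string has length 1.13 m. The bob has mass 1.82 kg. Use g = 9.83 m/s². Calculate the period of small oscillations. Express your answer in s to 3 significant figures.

T = 2π√(L/g) = 2π√(1.13/9.83) = 2π × 0.3390 = 2.13 s.

2.13 s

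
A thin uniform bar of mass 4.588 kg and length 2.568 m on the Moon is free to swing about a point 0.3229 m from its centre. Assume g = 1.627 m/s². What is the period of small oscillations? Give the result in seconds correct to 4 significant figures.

7.009 s

For a physical pendulum T = 2π√(I/(mgd)), with d = 0.32290 m from pivot to centre of mass.
I_cm = mL²/12 = 4.588 × 2.568²/12 = 2.5213 kg·m²; I = I_cm + md² = 2.5213 + 4.588 × 0.32290² = 2.9997 kg·m².
T = 2π√(2.9997/(4.588 × 1.627 × 0.32290)) = 7.009 s.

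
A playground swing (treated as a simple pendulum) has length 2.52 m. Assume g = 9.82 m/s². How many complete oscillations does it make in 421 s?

132

T = 2π√(L/g) = 2π√(2.52/9.82) = 3.183 s.
Number of complete oscillations = ⌊421/3.183⌋ = ⌊132.3⌋ = 132.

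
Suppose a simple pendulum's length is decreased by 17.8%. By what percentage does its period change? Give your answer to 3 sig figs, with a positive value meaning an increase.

T ∝ √L, so T'/T = √(0.8220) = 0.9066.
Percentage change in T = (0.9066 − 1) × 100% = -9.34%.

-9.34%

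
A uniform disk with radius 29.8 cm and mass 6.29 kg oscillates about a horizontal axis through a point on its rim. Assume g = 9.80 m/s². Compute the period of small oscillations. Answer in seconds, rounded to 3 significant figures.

1.34 s

I_cm = ½mr² = 0.2793 kg·m². The pivot is at distance d = 0.298 m from the centre of mass.
By the parallel-axis theorem, I = I_cm + md² = 0.2793 + 0.5586 = 0.8379 kg·m².
T = 2π√(I/(mgd)) = 2π√(0.8379/(6.29 × 9.80 × 0.298)) = 1.34 s.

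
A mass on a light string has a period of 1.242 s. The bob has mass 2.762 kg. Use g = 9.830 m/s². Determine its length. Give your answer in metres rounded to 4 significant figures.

0.3841 m

From T = 2π√(L/g), L = gT²/(4π²) = 9.830 × 1.2420²/(4π²) = 0.3841 m.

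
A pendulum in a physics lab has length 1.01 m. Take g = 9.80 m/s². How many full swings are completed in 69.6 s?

T = 2π√(L/g) = 2π√(1.01/9.80) = 2.017 s.
Number of complete oscillations = ⌊69.6/2.017⌋ = ⌊34.50⌋ = 34.

34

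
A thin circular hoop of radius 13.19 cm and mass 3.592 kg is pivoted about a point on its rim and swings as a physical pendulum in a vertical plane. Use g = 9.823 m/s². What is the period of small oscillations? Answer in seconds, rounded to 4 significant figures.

1.030 s

I_cm = mr² = 0.062492 kg·m². The pivot is at distance d = 0.1319 m from the centre of mass.
By the parallel-axis theorem, I = I_cm + md² = 0.062492 + 0.062492 = 0.12498 kg·m².
T = 2π√(I/(mgd)) = 2π√(0.12498/(3.592 × 9.823 × 0.1319)) = 1.030 s.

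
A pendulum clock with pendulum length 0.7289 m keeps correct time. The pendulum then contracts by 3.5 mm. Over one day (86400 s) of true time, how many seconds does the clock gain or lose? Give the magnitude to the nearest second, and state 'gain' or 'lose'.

T ∝ √L, so T'/T = √(0.72540/0.7289) = 0.997596.
In 86400 s of true time the clock registers 86400/0.997596 = 86608.2 s, so it gains 208 s.

gain 208 s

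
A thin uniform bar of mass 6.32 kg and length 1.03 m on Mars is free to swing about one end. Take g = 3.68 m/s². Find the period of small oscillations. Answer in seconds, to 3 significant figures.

2.71 s

For a physical pendulum T = 2π√(I/(mgd)), with d = 0.5150 m from pivot to centre of mass.
I_cm = mL²/12 = 6.32 × 1.03²/12 = 0.5587 kg·m²; I = I_cm + md² = 0.5587 + 6.32 × 0.5150² = 2.235 kg·m².
T = 2π√(2.235/(6.32 × 3.68 × 0.5150)) = 2.71 s.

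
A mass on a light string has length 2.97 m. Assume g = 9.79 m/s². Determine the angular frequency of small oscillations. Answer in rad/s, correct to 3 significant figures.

1.82 rad/s

ω = √(g/L) = √(9.79/2.97) = 1.82 rad/s.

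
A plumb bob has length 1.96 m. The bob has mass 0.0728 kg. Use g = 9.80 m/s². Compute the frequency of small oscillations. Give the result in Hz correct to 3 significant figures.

T = 2π√(L/g) = 2π√(1.96/9.80) = 2.810 s, so f = 1/T = 0.356 Hz.

0.356 Hz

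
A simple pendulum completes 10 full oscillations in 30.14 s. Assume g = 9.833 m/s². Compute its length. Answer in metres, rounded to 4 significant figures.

2.263 m

T = 30.14/10 = 3.0140 s.
From T = 2π√(L/g), L = gT²/(4π²) = 9.833 × 3.0140²/(4π²) = 2.263 m.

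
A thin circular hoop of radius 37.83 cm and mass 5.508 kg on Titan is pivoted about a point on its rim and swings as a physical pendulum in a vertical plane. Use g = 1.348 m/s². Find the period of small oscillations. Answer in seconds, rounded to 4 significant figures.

4.707 s

I_cm = mr² = 0.78825 kg·m². The pivot is at distance d = 0.3783 m from the centre of mass.
By the parallel-axis theorem, I = I_cm + md² = 0.78825 + 0.78825 = 1.5765 kg·m².
T = 2π√(I/(mgd)) = 2π√(1.5765/(5.508 × 1.348 × 0.3783)) = 4.707 s.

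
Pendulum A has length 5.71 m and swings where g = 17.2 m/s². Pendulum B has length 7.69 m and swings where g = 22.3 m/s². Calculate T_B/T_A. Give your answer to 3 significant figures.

1.02

T = 2π√(L/g), so T_B/T_A = √((L_B/g_B)/(L_A/g_A)) = √((7.69/22.3)/(5.71/17.2)) = 1.02.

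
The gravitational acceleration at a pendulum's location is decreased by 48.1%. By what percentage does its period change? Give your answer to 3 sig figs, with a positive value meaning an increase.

38.8%

T ∝ 1/√g, so T'/T = 1/√(0.5190) = 1.388.
Percentage change in T = (1.388 − 1) × 100% = 38.8%.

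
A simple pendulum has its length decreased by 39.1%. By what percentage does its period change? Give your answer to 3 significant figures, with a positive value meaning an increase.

-22.0%

T ∝ √L, so T'/T = √(0.6090) = 0.7804.
Percentage change in T = (0.7804 − 1) × 100% = -22.0%.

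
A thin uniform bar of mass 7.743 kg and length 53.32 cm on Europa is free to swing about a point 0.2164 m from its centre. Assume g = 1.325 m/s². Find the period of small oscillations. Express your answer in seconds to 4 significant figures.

3.116 s

For a physical pendulum T = 2π√(I/(mgd)), with d = 0.21640 m from pivot to centre of mass.
I_cm = mL²/12 = 7.743 × 0.5332²/12 = 0.18345 kg·m²; I = I_cm + md² = 0.18345 + 7.743 × 0.21640² = 0.54604 kg·m².
T = 2π√(0.54604/(7.743 × 1.325 × 0.21640)) = 3.116 s.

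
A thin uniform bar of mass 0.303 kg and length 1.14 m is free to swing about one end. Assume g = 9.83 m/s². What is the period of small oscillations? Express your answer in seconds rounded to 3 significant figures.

For a physical pendulum T = 2π√(I/(mgd)), with d = 0.5700 m from pivot to centre of mass.
I_cm = mL²/12 = 0.303 × 1.14²/12 = 0.03281 kg·m²; I = I_cm + md² = 0.03281 + 0.303 × 0.5700² = 0.1313 kg·m².
T = 2π√(0.1313/(0.303 × 9.83 × 0.5700)) = 1.75 s.

1.75 s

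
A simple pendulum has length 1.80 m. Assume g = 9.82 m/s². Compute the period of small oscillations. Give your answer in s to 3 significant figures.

T = 2π√(L/g) = 2π√(1.80/9.82) = 2π × 0.4281 = 2.69 s.

2.69 s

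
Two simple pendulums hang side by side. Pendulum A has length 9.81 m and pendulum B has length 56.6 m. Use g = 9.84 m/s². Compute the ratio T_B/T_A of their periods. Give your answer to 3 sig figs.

T ∝ √L, so T_B/T_A = √(L_B/L_A) = √(56.6/9.81) = 2.40.

2.40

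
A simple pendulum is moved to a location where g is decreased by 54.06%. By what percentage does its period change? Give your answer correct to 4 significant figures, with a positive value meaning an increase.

47.54%

T ∝ 1/√g, so T'/T = 1/√(0.45940) = 1.4754.
Percentage change in T = (1.4754 − 1) × 100% = 47.54%.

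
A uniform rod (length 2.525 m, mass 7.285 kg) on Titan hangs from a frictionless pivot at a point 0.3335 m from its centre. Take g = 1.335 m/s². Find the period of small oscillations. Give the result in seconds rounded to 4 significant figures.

7.548 s

For a physical pendulum T = 2π√(I/(mgd)), with d = 0.33350 m from pivot to centre of mass.
I_cm = mL²/12 = 7.285 × 2.525²/12 = 3.8705 kg·m²; I = I_cm + md² = 3.8705 + 7.285 × 0.33350² = 4.6808 kg·m².
T = 2π√(4.6808/(7.285 × 1.335 × 0.33350)) = 7.548 s.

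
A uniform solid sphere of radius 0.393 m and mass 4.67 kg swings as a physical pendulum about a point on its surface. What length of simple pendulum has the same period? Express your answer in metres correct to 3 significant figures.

0.550 m

The equivalent simple-pendulum length is L_eq = I/(md), where I is about the pivot and d = 0.3930 m.
I_cm = (2/5)mR² = 0.2885 kg·m², so I = I_cm + md² = 0.2885 + 0.7213 = 1.010 kg·m².
L_eq = 1.010/(4.67 × 0.3930) = 0.550 m.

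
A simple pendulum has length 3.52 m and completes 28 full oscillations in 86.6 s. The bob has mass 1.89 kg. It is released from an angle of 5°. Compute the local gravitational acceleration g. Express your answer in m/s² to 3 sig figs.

T = 86.6/28 = 3.093 s.
From T = 2π√(L/g), g = 4π²L/T² = 4π² × 3.52/3.093² = 14.5 m/s².

14.5 m/s²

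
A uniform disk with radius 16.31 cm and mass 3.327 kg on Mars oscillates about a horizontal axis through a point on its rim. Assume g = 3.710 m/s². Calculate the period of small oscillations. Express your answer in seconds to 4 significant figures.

1.613 s

I_cm = ½mr² = 0.044252 kg·m². The pivot is at distance d = 0.1631 m from the centre of mass.
By the parallel-axis theorem, I = I_cm + md² = 0.044252 + 0.088504 = 0.13276 kg·m².
T = 2π√(I/(mgd)) = 2π√(0.13276/(3.327 × 3.710 × 0.1631)) = 1.613 s.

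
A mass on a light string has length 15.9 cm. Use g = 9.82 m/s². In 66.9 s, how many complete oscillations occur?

83

T = 2π√(L/g) = 2π√(0.159/9.82) = 0.7995 s.
Number of complete oscillations = ⌊66.9/0.7995⌋ = ⌊83.68⌋ = 83.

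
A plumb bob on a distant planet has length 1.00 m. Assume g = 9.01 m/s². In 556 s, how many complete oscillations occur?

265

T = 2π√(L/g) = 2π√(1.00/9.01) = 2.093 s.
Number of complete oscillations = ⌊556/2.093⌋ = ⌊265.6⌋ = 265.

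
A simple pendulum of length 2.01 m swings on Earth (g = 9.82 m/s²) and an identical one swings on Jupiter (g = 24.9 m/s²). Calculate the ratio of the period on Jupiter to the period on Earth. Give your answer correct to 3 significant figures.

0.628

T ∝ 1/√g, so T₂/T₁ = √(g₁/g₂) = √(9.82/24.9) = 0.628.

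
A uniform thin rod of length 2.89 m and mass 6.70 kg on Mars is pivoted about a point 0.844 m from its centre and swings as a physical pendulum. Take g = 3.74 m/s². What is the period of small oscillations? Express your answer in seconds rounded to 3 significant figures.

For a physical pendulum T = 2π√(I/(mgd)), with d = 0.8440 m from pivot to centre of mass.
I_cm = mL²/12 = 6.70 × 2.89²/12 = 4.663 kg·m²; I = I_cm + md² = 4.663 + 6.70 × 0.8440² = 9.436 kg·m².
T = 2π√(9.436/(6.70 × 3.74 × 0.8440)) = 4.20 s.

4.20 s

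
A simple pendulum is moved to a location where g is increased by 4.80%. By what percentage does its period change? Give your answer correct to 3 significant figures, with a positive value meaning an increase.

T ∝ 1/√g, so T'/T = 1/√(1.048) = 0.9768.
Percentage change in T = (0.9768 − 1) × 100% = -2.32%.

-2.32%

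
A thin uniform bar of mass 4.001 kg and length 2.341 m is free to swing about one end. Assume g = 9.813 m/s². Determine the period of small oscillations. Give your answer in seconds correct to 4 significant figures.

For a physical pendulum T = 2π√(I/(mgd)), with d = 1.1705 m from pivot to centre of mass.
I_cm = mL²/12 = 4.001 × 2.341²/12 = 1.8272 kg·m²; I = I_cm + md² = 1.8272 + 4.001 × 1.1705² = 7.3089 kg·m².
T = 2π√(7.3089/(4.001 × 9.813 × 1.1705)) = 2.506 s.

2.506 s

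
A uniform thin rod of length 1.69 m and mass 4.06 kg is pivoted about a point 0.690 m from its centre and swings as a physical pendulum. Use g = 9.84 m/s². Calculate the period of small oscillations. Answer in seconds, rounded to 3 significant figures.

For a physical pendulum T = 2π√(I/(mgd)), with d = 0.6900 m from pivot to centre of mass.
I_cm = mL²/12 = 4.06 × 1.69²/12 = 0.9663 kg·m²; I = I_cm + md² = 0.9663 + 4.06 × 0.6900² = 2.899 kg·m².
T = 2π√(2.899/(4.06 × 9.84 × 0.6900)) = 2.04 s.

2.04 s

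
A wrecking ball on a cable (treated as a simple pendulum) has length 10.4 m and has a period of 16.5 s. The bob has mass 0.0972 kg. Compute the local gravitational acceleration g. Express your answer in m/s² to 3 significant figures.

1.51 m/s²

From T = 2π√(L/g), g = 4π²L/T² = 4π² × 10.4/16.50² = 1.51 m/s².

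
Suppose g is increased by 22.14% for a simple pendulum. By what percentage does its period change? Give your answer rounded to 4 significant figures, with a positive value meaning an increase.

-9.516%

T ∝ 1/√g, so T'/T = 1/√(1.2214) = 0.90484.
Percentage change in T = (0.90484 − 1) × 100% = -9.516%.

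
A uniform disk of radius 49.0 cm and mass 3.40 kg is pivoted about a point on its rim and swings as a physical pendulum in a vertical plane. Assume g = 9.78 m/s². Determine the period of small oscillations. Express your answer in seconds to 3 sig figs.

I_cm = ½mr² = 0.4082 kg·m². The pivot is at distance d = 0.490 m from the centre of mass.
By the parallel-axis theorem, I = I_cm + md² = 0.4082 + 0.8163 = 1.225 kg·m².
T = 2π√(I/(mgd)) = 2π√(1.225/(3.40 × 9.78 × 0.490)) = 1.72 s.

1.72 s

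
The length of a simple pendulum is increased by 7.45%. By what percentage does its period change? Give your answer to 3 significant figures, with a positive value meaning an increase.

3.66%

T ∝ √L, so T'/T = √(1.075) = 1.037.
Percentage change in T = (1.037 − 1) × 100% = 3.66%.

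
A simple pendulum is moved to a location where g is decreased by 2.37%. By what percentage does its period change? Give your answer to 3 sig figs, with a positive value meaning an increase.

T ∝ 1/√g, so T'/T = 1/√(0.9763) = 1.012.
Percentage change in T = (1.012 − 1) × 100% = 1.21%.

1.21%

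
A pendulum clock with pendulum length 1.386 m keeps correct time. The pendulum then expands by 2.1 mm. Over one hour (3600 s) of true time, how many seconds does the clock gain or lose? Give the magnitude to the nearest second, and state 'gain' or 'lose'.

lose 3 s

T ∝ √L, so T'/T = √(1.38810/1.386) = 1.00076.
In 3600 s of true time the clock registers 3600/1.00076 = 3597.3 s, so it loses 3 s.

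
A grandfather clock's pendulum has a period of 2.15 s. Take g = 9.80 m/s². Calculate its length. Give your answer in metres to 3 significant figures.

From T = 2π√(L/g), L = gT²/(4π²) = 9.80 × 2.150²/(4π²) = 1.15 m.

1.15 m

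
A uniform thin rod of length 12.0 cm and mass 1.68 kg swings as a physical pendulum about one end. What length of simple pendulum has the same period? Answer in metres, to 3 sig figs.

The equivalent simple-pendulum length is L_eq = I/(md), where I is about the pivot and d = 0.06000 m.
I_cm = (1/12)mL² = 0.002016 kg·m², so I = I_cm + md² = 0.002016 + 0.006048 = 0.008064 kg·m².
L_eq = 0.008064/(1.68 × 0.06000) = 0.0800 m.

0.0800 m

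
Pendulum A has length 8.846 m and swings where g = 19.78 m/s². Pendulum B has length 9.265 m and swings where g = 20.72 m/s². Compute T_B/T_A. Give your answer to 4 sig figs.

T = 2π√(L/g), so T_B/T_A = √((L_B/g_B)/(L_A/g_A)) = √((9.265/20.72)/(8.846/19.78)) = 0.9999.

0.9999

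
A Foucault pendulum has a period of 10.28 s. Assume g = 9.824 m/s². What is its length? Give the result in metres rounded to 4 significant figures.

From T = 2π√(L/g), L = gT²/(4π²) = 9.824 × 10.280²/(4π²) = 26.30 m.

26.30 m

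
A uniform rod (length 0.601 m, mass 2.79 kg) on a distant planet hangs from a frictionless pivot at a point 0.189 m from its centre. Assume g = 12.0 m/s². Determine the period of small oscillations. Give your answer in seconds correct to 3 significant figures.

For a physical pendulum T = 2π√(I/(mgd)), with d = 0.1890 m from pivot to centre of mass.
I_cm = mL²/12 = 2.79 × 0.601²/12 = 0.08398 kg·m²; I = I_cm + md² = 0.08398 + 2.79 × 0.1890² = 0.1836 kg·m².
T = 2π√(0.1836/(2.79 × 12.0 × 0.1890)) = 1.07 s.

1.07 s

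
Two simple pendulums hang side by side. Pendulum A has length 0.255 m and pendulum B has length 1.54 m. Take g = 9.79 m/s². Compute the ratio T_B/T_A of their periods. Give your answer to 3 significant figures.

T ∝ √L, so T_B/T_A = √(L_B/L_A) = √(1.54/0.255) = 2.46.

2.46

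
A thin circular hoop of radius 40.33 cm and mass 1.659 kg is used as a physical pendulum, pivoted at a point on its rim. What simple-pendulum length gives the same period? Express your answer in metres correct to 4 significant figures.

The equivalent simple-pendulum length is L_eq = I/(md), where I is about the pivot and d = 0.40330 m.
I_cm = mR² = 0.26984 kg·m², so I = I_cm + md² = 0.26984 + 0.26984 = 0.53968 kg·m².
L_eq = 0.53968/(1.659 × 0.40330) = 0.8066 m.

0.8066 m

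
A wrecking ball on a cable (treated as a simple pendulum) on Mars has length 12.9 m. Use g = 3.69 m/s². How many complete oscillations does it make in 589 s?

T = 2π√(L/g) = 2π√(12.9/3.69) = 11.75 s.
Number of complete oscillations = ⌊589/11.75⌋ = ⌊50.14⌋ = 50.

50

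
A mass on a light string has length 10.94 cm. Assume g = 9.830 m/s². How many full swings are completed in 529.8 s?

799

T = 2π√(L/g) = 2π√(0.1094/9.830) = 0.66284 s.
Number of complete oscillations = ⌊529.8/0.66284⌋ = ⌊799.28⌋ = 799.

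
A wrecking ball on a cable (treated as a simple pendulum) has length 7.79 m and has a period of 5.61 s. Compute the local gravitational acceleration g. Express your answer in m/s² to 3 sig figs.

9.77 m/s²

From T = 2π√(L/g), g = 4π²L/T² = 4π² × 7.79/5.610² = 9.77 m/s².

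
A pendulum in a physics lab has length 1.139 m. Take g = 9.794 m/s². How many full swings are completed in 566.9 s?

264

T = 2π√(L/g) = 2π√(1.139/9.794) = 2.1427 s.
Number of complete oscillations = ⌊566.9/2.1427⌋ = ⌊264.57⌋ = 264.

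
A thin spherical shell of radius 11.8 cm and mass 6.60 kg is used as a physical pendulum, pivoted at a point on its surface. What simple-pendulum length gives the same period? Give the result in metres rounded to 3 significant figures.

The equivalent simple-pendulum length is L_eq = I/(md), where I is about the pivot and d = 0.1180 m.
I_cm = (2/3)mR² = 0.06127 kg·m², so I = I_cm + md² = 0.06127 + 0.09190 = 0.1532 kg·m².
L_eq = 0.1532/(6.60 × 0.1180) = 0.197 m.

0.197 m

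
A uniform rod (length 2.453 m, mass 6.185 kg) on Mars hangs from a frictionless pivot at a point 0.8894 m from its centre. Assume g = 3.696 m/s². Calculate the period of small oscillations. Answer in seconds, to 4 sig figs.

3.940 s

For a physical pendulum T = 2π√(I/(mgd)), with d = 0.88940 m from pivot to centre of mass.
I_cm = mL²/12 = 6.185 × 2.453²/12 = 3.1014 kg·m²; I = I_cm + md² = 3.1014 + 6.185 × 0.88940² = 7.9939 kg·m².
T = 2π√(7.9939/(6.185 × 3.696 × 0.88940)) = 3.940 s.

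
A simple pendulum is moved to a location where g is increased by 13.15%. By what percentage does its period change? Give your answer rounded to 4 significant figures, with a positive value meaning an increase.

T ∝ 1/√g, so T'/T = 1/√(1.1315) = 0.94010.
Percentage change in T = (0.94010 − 1) × 100% = -5.990%.

-5.990%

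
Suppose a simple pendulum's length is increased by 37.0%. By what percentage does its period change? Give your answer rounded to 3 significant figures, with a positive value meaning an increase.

T ∝ √L, so T'/T = √(1.370) = 1.170.
Percentage change in T = (1.170 − 1) × 100% = 17.0%.

17.0%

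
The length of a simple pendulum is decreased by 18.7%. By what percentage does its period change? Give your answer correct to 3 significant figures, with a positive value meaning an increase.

-9.83%

T ∝ √L, so T'/T = √(0.8130) = 0.9017.
Percentage change in T = (0.9017 − 1) × 100% = -9.83%.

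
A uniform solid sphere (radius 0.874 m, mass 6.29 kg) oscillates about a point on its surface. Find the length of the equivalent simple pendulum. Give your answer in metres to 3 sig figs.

1.22 m

The equivalent simple-pendulum length is L_eq = I/(md), where I is about the pivot and d = 0.8740 m.
I_cm = (2/5)mR² = 1.922 kg·m², so I = I_cm + md² = 1.922 + 4.805 = 6.727 kg·m².
L_eq = 6.727/(6.29 × 0.8740) = 1.22 m.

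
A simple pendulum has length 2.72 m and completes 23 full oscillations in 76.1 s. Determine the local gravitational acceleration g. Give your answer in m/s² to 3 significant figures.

T = 76.1/23 = 3.309 s.
From T = 2π√(L/g), g = 4π²L/T² = 4π² × 2.72/3.309² = 9.81 m/s².

9.81 m/s²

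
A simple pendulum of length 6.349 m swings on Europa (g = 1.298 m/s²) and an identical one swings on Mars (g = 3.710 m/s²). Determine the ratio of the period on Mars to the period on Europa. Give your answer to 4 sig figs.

T ∝ 1/√g, so T₂/T₁ = √(g₁/g₂) = √(1.298/3.710) = 0.5915.

0.5915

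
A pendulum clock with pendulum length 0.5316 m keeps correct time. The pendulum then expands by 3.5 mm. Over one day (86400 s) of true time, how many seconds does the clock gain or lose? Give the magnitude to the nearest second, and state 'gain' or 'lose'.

lose 283 s

T ∝ √L, so T'/T = √(0.53510/0.5316) = 1.00329.
In 86400 s of true time the clock registers 86400/1.00329 = 86117.0 s, so it loses 283 s.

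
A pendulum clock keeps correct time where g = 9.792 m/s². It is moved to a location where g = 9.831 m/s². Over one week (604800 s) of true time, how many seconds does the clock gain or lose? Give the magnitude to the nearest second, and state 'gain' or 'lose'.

The clock's period scales as T ∝ 1/√g, so T'/T = √(9.792/9.831) = 0.998015.
In 604800 s of true time the clock registers 604800/0.998015 = 606003.2 s, so it gains 1203 s.

gain 1203 s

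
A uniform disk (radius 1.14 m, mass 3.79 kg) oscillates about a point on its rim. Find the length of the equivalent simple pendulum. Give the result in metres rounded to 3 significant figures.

1.71 m

The equivalent simple-pendulum length is L_eq = I/(md), where I is about the pivot and d = 1.140 m.
I_cm = ½mR² = 2.463 kg·m², so I = I_cm + md² = 2.463 + 4.925 = 7.388 kg·m².
L_eq = 7.388/(3.79 × 1.140) = 1.71 m.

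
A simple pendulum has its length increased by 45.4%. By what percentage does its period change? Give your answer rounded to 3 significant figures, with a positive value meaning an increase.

20.6%

T ∝ √L, so T'/T = √(1.454) = 1.206.
Percentage change in T = (1.206 − 1) × 100% = 20.6%.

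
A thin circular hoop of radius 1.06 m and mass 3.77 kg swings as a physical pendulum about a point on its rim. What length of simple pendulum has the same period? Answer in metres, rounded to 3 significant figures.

The equivalent simple-pendulum length is L_eq = I/(md), where I is about the pivot and d = 1.060 m.
I_cm = mR² = 4.236 kg·m², so I = I_cm + md² = 4.236 + 4.236 = 8.472 kg·m².
L_eq = 8.472/(3.77 × 1.060) = 2.12 m.

2.12 m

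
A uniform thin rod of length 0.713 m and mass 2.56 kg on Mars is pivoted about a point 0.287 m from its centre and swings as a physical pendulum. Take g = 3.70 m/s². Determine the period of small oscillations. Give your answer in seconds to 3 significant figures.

2.15 s

For a physical pendulum T = 2π√(I/(mgd)), with d = 0.2870 m from pivot to centre of mass.
I_cm = mL²/12 = 2.56 × 0.713²/12 = 0.1085 kg·m²; I = I_cm + md² = 0.1085 + 2.56 × 0.2870² = 0.3193 kg·m².
T = 2π√(0.3193/(2.56 × 3.70 × 0.2870)) = 2.15 s.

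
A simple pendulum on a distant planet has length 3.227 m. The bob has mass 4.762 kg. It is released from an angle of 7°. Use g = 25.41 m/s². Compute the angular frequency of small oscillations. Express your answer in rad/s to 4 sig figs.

2.806 rad/s

ω = √(g/L) = √(25.41/3.227) = 2.806 rad/s.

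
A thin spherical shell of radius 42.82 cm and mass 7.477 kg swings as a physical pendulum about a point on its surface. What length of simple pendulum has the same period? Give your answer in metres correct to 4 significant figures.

0.7137 m

The equivalent simple-pendulum length is L_eq = I/(md), where I is about the pivot and d = 0.42820 m.
I_cm = (2/3)mR² = 0.91396 kg·m², so I = I_cm + md² = 0.91396 + 1.3709 = 2.2849 kg·m².
L_eq = 2.2849/(7.477 × 0.42820) = 0.7137 m.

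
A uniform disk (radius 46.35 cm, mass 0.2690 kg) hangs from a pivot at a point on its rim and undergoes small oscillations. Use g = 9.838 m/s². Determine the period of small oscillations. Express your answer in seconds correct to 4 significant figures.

1.670 s

I_cm = ½mr² = 0.028895 kg·m². The pivot is at distance d = 0.4635 m from the centre of mass.
By the parallel-axis theorem, I = I_cm + md² = 0.028895 + 0.057790 = 0.086685 kg·m².
T = 2π√(I/(mgd)) = 2π√(0.086685/(0.2690 × 9.838 × 0.4635)) = 1.670 s.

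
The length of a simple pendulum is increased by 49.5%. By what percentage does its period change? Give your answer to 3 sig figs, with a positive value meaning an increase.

T ∝ √L, so T'/T = √(1.495) = 1.223.
Percentage change in T = (1.223 − 1) × 100% = 22.3%.

22.3%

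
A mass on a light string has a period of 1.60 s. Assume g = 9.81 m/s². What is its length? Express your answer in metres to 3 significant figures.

0.636 m

From T = 2π√(L/g), L = gT²/(4π²) = 9.81 × 1.600²/(4π²) = 0.636 m.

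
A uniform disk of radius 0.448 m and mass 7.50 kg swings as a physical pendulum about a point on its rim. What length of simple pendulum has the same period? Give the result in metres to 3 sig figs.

The equivalent simple-pendulum length is L_eq = I/(md), where I is about the pivot and d = 0.4480 m.
I_cm = ½mR² = 0.7526 kg·m², so I = I_cm + md² = 0.7526 + 1.505 = 2.258 kg·m².
L_eq = 2.258/(7.50 × 0.4480) = 0.672 m.

0.672 m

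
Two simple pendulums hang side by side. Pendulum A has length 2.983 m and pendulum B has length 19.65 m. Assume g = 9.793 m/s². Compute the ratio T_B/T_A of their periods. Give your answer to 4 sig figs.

T ∝ √L, so T_B/T_A = √(L_B/L_A) = √(19.65/2.983) = 2.567.

2.567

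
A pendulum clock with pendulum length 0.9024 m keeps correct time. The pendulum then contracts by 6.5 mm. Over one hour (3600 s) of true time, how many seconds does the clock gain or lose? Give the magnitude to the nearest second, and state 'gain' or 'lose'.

T ∝ √L, so T'/T = √(0.89590/0.9024) = 0.996392.
In 3600 s of true time the clock registers 3600/0.996392 = 3613.0 s, so it gains 13 s.

gain 13 s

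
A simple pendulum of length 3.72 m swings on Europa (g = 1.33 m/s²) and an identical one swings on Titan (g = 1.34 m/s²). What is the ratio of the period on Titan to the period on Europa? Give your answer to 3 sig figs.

T ∝ 1/√g, so T₂/T₁ = √(g₁/g₂) = √(1.33/1.34) = 0.996.

0.996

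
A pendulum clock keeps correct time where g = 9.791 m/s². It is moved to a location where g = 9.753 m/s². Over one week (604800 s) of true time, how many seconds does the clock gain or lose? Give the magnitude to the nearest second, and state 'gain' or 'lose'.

The clock's period scales as T ∝ 1/√g, so T'/T = √(9.791/9.753) = 1.00195.
In 604800 s of true time the clock registers 604800/1.00195 = 603625.2 s, so it loses 1175 s.

lose 1175 s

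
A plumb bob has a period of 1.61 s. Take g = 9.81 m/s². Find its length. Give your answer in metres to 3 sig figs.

0.644 m

From T = 2π√(L/g), L = gT²/(4π²) = 9.81 × 1.610²/(4π²) = 0.644 m.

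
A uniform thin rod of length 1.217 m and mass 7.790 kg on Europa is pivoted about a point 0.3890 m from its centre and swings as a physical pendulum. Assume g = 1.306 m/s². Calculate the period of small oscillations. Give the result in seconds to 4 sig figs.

4.621 s

For a physical pendulum T = 2π√(I/(mgd)), with d = 0.38900 m from pivot to centre of mass.
I_cm = mL²/12 = 7.790 × 1.217²/12 = 0.96147 kg·m²; I = I_cm + md² = 0.96147 + 7.790 × 0.38900² = 2.1403 kg·m².
T = 2π√(2.1403/(7.790 × 1.306 × 0.38900)) = 4.621 s.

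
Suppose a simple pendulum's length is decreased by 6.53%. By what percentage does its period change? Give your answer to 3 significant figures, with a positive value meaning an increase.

-3.32%

T ∝ √L, so T'/T = √(0.9347) = 0.9668.
Percentage change in T = (0.9668 − 1) × 100% = -3.32%.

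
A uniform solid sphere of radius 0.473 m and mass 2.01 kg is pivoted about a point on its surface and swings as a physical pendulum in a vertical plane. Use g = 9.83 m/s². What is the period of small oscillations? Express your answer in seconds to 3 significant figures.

I_cm = (2/5)mr² = 0.1799 kg·m². The pivot is at distance d = 0.473 m from the centre of mass.
By the parallel-axis theorem, I = I_cm + md² = 0.1799 + 0.4497 = 0.6296 kg·m².
T = 2π√(I/(mgd)) = 2π√(0.6296/(2.01 × 9.83 × 0.473)) = 1.63 s.

1.63 s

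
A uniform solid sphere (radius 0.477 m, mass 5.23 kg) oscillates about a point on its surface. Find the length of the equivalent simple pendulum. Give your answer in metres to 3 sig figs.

The equivalent simple-pendulum length is L_eq = I/(md), where I is about the pivot and d = 0.4770 m.
I_cm = (2/5)mR² = 0.4760 kg·m², so I = I_cm + md² = 0.4760 + 1.190 = 1.666 kg·m².
L_eq = 1.666/(5.23 × 0.4770) = 0.668 m.

0.668 m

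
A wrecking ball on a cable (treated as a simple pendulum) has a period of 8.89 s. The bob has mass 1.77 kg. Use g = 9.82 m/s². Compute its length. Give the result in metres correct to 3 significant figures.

From T = 2π√(L/g), L = gT²/(4π²) = 9.82 × 8.890²/(4π²) = 19.7 m.

19.7 m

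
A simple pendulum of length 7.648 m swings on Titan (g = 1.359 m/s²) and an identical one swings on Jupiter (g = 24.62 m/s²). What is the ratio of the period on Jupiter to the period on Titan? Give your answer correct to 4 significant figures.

0.2349

T ∝ 1/√g, so T₂/T₁ = √(g₁/g₂) = √(1.359/24.62) = 0.2349.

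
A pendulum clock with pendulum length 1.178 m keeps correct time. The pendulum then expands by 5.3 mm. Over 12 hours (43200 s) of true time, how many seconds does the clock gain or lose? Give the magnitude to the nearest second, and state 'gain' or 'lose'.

T ∝ √L, so T'/T = √(1.18330/1.178) = 1.00225.
In 43200 s of true time the clock registers 43200/1.00225 = 43103.1 s, so it loses 97 s.

lose 97 s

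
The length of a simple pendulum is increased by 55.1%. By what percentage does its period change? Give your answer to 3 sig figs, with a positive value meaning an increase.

24.5%

T ∝ √L, so T'/T = √(1.551) = 1.245.
Percentage change in T = (1.245 − 1) × 100% = 24.5%.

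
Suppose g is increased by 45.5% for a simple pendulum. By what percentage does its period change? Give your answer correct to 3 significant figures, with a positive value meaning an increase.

T ∝ 1/√g, so T'/T = 1/√(1.455) = 0.8290.
Percentage change in T = (0.8290 − 1) × 100% = -17.1%.

-17.1%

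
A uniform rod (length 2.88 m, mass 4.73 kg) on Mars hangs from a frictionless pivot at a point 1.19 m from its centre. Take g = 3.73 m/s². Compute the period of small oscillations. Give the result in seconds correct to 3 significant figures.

4.33 s

For a physical pendulum T = 2π√(I/(mgd)), with d = 1.190 m from pivot to centre of mass.
I_cm = mL²/12 = 4.73 × 2.88²/12 = 3.269 kg·m²; I = I_cm + md² = 3.269 + 4.73 × 1.190² = 9.968 kg·m².
T = 2π√(9.968/(4.73 × 3.73 × 1.190)) = 4.33 s.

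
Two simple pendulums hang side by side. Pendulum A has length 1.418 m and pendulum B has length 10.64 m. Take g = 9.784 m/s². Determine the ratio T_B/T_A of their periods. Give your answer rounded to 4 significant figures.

T ∝ √L, so T_B/T_A = √(L_B/L_A) = √(10.64/1.418) = 2.739.

2.739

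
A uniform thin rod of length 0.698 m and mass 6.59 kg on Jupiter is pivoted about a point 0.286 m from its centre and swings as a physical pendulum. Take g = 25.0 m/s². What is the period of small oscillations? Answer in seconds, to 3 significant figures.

0.822 s

For a physical pendulum T = 2π√(I/(mgd)), with d = 0.2860 m from pivot to centre of mass.
I_cm = mL²/12 = 6.59 × 0.698²/12 = 0.2676 kg·m²; I = I_cm + md² = 0.2676 + 6.59 × 0.2860² = 0.8066 kg·m².
T = 2π√(0.8066/(6.59 × 25.0 × 0.2860)) = 0.822 s.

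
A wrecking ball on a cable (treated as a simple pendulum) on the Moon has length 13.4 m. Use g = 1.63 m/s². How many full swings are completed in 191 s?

T = 2π√(L/g) = 2π√(13.4/1.63) = 18.02 s.
Number of complete oscillations = ⌊191/18.02⌋ = ⌊10.60⌋ = 10.

10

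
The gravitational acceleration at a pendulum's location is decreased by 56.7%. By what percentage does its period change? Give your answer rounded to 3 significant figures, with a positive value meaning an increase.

T ∝ 1/√g, so T'/T = 1/√(0.4330) = 1.520.
Percentage change in T = (1.520 − 1) × 100% = 52.0%.

52.0%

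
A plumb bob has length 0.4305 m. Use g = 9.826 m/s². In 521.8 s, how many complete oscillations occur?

396

T = 2π√(L/g) = 2π√(0.4305/9.826) = 1.3152 s.
Number of complete oscillations = ⌊521.8/1.3152⌋ = ⌊396.76⌋ = 396.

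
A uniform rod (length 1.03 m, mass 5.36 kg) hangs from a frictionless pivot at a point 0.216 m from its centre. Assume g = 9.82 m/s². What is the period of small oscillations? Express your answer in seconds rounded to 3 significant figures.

For a physical pendulum T = 2π√(I/(mgd)), with d = 0.2160 m from pivot to centre of mass.
I_cm = mL²/12 = 5.36 × 1.03²/12 = 0.4739 kg·m²; I = I_cm + md² = 0.4739 + 5.36 × 0.2160² = 0.7239 kg·m².
T = 2π√(0.7239/(5.36 × 9.82 × 0.2160)) = 1.59 s.

1.59 s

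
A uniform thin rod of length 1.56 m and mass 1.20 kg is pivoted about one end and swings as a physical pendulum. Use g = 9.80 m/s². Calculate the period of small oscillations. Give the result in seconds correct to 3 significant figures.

For a physical pendulum T = 2π√(I/(mgd)), with d = 0.7800 m from pivot to centre of mass.
I_cm = mL²/12 = 1.20 × 1.56²/12 = 0.2434 kg·m²; I = I_cm + md² = 0.2434 + 1.20 × 0.7800² = 0.9734 kg·m².
T = 2π√(0.9734/(1.20 × 9.80 × 0.7800)) = 2.05 s.

2.05 s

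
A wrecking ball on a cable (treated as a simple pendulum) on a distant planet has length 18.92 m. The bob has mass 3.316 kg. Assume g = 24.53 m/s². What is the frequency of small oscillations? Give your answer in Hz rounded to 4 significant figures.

0.1812 Hz

T = 2π√(L/g) = 2π√(18.92/24.53) = 5.5181 s, so f = 1/T = 0.1812 Hz.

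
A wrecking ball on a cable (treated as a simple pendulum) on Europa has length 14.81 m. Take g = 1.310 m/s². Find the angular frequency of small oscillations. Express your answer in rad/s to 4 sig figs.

ω = √(g/L) = √(1.310/14.81) = 0.2974 rad/s.

0.2974 rad/s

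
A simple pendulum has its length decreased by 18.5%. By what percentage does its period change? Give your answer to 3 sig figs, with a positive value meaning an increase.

T ∝ √L, so T'/T = √(0.8150) = 0.9028.
Percentage change in T = (0.9028 − 1) × 100% = -9.72%.

-9.72%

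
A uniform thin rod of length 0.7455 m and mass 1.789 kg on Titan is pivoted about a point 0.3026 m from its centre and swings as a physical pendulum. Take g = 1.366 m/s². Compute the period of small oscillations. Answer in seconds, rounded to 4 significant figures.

For a physical pendulum T = 2π√(I/(mgd)), with d = 0.30260 m from pivot to centre of mass.
I_cm = mL²/12 = 1.789 × 0.7455²/12 = 0.082856 kg·m²; I = I_cm + md² = 0.082856 + 1.789 × 0.30260² = 0.24667 kg·m².
T = 2π√(0.24667/(1.789 × 1.366 × 0.30260)) = 3.629 s.

3.629 s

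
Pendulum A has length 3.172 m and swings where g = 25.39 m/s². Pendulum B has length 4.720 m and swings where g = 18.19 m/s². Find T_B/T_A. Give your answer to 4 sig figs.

T = 2π√(L/g), so T_B/T_A = √((L_B/g_B)/(L_A/g_A)) = √((4.720/18.19)/(3.172/25.39)) = 1.441.

1.441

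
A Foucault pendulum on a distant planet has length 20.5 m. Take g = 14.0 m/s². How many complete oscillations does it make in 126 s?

16

T = 2π√(L/g) = 2π√(20.5/14.0) = 7.603 s.
Number of complete oscillations = ⌊126/7.603⌋ = ⌊16.57⌋ = 16.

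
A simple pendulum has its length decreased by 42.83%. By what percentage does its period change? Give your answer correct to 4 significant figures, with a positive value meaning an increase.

T ∝ √L, so T'/T = √(0.57170) = 0.75611.
Percentage change in T = (0.75611 − 1) × 100% = -24.39%.

-24.39%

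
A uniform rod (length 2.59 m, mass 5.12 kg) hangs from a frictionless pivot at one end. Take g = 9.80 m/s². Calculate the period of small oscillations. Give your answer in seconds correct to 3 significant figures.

For a physical pendulum T = 2π√(I/(mgd)), with d = 1.295 m from pivot to centre of mass.
I_cm = mL²/12 = 5.12 × 2.59²/12 = 2.862 kg·m²; I = I_cm + md² = 2.862 + 5.12 × 1.295² = 11.45 kg·m².
T = 2π√(11.45/(5.12 × 9.80 × 1.295)) = 2.64 s.

2.64 s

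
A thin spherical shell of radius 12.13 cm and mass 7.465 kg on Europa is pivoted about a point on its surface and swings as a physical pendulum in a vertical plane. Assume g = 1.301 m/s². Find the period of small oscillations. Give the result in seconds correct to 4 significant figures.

I_cm = (2/3)mr² = 0.073225 kg·m². The pivot is at distance d = 0.1213 m from the centre of mass.
By the parallel-axis theorem, I = I_cm + md² = 0.073225 + 0.10984 = 0.18306 kg·m².
T = 2π√(I/(mgd)) = 2π√(0.18306/(7.465 × 1.301 × 0.1213)) = 2.477 s.

2.477 s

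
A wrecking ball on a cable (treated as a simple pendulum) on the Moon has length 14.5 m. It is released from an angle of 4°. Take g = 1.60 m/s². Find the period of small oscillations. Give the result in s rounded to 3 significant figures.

T = 2π√(L/g) = 2π√(14.5/1.60) = 2π × 3.010 = 18.9 s.

18.9 s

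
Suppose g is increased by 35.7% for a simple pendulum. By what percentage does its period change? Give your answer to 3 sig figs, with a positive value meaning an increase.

T ∝ 1/√g, so T'/T = 1/√(1.357) = 0.8584.
Percentage change in T = (0.8584 − 1) × 100% = -14.2%.

-14.2%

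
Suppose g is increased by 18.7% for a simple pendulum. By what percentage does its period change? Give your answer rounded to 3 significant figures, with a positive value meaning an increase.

T ∝ 1/√g, so T'/T = 1/√(1.187) = 0.9179.
Percentage change in T = (0.9179 − 1) × 100% = -8.21%.

-8.21%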